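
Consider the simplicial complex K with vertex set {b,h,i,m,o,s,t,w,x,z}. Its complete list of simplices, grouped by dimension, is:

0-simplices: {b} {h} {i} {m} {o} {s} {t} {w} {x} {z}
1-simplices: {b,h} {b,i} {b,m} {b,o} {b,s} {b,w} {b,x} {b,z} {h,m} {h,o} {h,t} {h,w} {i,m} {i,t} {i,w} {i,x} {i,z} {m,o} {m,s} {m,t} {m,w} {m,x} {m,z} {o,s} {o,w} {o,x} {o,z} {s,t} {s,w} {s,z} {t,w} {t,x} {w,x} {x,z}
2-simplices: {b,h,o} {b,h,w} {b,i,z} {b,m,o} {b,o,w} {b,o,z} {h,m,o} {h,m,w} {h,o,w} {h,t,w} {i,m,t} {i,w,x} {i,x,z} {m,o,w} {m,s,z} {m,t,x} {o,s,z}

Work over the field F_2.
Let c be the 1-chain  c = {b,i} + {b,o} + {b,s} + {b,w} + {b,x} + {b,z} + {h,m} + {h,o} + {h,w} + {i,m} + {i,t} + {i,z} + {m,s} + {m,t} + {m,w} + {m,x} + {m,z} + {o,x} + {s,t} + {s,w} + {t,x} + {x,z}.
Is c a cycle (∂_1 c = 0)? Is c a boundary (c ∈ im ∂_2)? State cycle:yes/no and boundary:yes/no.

cycle:no boundary:no

n_0=10 n_1=34 n_2=17  [Z2]
∂1: piv[bh,bi,bm,bo,bs,bw,bx,bz,ht] rk=9  ker:hm,ho,hw,im,it,iw,ix,iz,mo,ms,mt,mw,mx,mz,os,ow,ox,oz,st,sw,sz,tw,tx,wx,xz
∂2: piv[bho,bhw,biz,bmo,bow,boz,hmo,hmw,htw,imt,iwx,ixz,msz,mtx,osz] rk=15  ker:how,mow
∂1c = {h} + {m} + {o} + {x}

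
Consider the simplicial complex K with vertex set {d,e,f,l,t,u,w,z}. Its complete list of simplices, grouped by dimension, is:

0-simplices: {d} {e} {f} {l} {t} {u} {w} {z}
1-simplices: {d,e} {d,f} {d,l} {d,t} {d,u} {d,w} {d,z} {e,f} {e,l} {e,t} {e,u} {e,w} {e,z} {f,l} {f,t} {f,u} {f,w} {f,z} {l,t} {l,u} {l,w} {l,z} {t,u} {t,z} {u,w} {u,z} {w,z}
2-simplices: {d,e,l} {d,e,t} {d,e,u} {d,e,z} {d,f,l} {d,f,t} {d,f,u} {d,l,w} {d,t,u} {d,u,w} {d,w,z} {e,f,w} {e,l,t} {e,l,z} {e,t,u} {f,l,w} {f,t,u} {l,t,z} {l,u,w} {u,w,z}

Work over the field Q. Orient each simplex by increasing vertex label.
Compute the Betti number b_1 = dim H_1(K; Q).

b_1=2

n_0=8 n_1=27 n_2=20  [Q]
∂1: piv[de,df,dl,dt,du,dw,dz] rk=7  ker:ef,el,et,eu,ew,ez,fl,ft,fu,fw,fz,lt,lu,lw,lz,tu,tz,uw,uz,wz
∂2: piv[del,det,deu,dez,dfl,dft,dfu,dlw,dtu,duw,dwz,efw,elt,elz,flw,ltz,luw,uwz] rk=18  ker:etu,ftu
b_1=(27−7)−18=2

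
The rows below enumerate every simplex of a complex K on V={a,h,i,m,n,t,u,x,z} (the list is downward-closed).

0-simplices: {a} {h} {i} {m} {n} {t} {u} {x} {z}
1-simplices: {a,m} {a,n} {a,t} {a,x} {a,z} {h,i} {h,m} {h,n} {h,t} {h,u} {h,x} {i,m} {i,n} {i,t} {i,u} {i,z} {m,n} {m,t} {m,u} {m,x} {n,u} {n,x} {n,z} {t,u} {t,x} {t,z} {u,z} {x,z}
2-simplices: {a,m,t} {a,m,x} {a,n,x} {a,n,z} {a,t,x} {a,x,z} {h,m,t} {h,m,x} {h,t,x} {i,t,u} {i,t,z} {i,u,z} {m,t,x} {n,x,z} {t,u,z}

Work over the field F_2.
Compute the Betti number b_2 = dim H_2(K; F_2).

n_0=9 n_1=28 n_2=15  [Z2]
∂1: piv[am,an,at,ax,az,hi,hm,hu] rk=8  ker:hn,ht,hx,im,in,it,iu,iz,mn,mt,mu,mx,nu,nx,nz,tu,tx,tz,uz,xz
∂2: piv[amt,amx,anx,anz,atx,axz,hmt,hmx,itu,itz,iuz] rk=11  ker:htx,mtx,nxz,tuz
b_2=(15−11)−0=4

b_2=4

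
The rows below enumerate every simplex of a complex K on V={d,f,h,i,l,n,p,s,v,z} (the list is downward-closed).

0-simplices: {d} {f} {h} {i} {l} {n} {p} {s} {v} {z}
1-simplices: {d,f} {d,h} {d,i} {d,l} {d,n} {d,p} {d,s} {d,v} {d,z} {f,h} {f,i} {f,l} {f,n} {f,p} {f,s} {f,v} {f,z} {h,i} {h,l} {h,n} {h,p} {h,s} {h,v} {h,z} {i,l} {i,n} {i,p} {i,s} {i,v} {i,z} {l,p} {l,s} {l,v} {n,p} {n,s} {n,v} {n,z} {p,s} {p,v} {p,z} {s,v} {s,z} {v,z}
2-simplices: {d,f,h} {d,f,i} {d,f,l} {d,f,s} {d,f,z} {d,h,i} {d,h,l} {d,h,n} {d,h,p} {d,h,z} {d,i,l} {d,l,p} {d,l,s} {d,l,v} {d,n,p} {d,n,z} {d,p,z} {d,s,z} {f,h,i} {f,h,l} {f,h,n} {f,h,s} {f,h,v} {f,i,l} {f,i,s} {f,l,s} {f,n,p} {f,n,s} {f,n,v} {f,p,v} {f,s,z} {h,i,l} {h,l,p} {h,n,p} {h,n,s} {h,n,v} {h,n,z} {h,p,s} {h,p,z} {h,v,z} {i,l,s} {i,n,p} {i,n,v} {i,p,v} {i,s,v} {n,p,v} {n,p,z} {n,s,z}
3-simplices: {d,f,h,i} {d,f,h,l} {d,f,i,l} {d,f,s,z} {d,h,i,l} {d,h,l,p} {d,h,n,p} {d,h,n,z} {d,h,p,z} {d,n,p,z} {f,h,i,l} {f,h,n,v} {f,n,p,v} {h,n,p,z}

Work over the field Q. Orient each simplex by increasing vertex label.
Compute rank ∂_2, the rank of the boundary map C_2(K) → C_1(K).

rank∂_2=31

n_0=10 n_1=43 n_2=48 n_3=14  [Q]
∂1: piv[df,dh,di,dl,dn,dp,ds,dv,dz] rk=9  ker:fh,fi,fl,fn,fp,fs,fv,fz,hi,hl,hn,hp,hs,hv,hz,il,in,ip,is,iv,iz,lp,ls,lv,np,ns,nv,nz,ps,pv,pz,sv,sz,vz
∂2: piv[dfh,dfi,dfl,dfs,dfz,dhi,dhl,dhn,dhp,dhz,dil,dlp,dls,dlv,dnp,dnz,dpz,dsz,fhn,fhs,fhv,fis,fnp,fns,fnv,fpv,hps,hvz,inp,inv,isv] rk=31  ker:fhi,fhl,fil,fls,fsz,hil,hlp,hnp,hns,hnv,hnz,hpz,ils,ipv,npv,npz,nsz
∂3: piv[dfhi,dfhl,dfil,dfsz,dhil,dhlp,dhnp,dhnz,dhpz,dnpz,fhnv,fnpv] rk=12  ker:fhil,hnpz
rk∂_2=31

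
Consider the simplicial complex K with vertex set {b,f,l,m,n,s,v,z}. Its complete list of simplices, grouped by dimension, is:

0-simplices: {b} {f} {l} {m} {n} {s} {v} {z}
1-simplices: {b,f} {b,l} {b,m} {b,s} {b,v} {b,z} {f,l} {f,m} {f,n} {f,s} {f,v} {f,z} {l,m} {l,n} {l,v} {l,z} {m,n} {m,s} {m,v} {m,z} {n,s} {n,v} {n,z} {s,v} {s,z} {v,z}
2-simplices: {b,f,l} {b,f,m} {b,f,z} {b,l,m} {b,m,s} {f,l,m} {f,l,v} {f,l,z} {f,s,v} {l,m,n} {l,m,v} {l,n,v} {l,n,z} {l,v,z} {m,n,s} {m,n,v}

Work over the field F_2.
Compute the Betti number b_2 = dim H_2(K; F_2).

n_0=8 n_1=26 n_2=16  [Z2]
∂1: piv[bf,bl,bm,bs,bv,bz,fn] rk=7  ker:fl,fm,fs,fv,fz,lm,ln,lv,lz,mn,ms,mv,mz,ns,nv,nz,sv,sz,vz
∂2: piv[bfl,bfm,bfz,blm,bms,flv,flz,fsv,lmn,lmv,lnv,lnz,lvz,mns] rk=14  ker:flm,mnv
b_2=(16−14)−0=2

b_2=2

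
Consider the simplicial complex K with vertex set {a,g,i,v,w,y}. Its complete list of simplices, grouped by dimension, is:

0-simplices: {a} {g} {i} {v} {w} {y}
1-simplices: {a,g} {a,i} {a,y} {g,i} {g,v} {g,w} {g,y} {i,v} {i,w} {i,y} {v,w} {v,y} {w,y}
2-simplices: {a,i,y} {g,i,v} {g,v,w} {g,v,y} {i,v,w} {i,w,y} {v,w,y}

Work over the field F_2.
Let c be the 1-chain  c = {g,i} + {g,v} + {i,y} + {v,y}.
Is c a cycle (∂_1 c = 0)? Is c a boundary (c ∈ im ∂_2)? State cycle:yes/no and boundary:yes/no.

n_0=6 n_1=13 n_2=7  [Z2]
∂1: piv[ag,ai,ay,gv,gw] rk=5  ker:gi,gy,iv,iw,iy,vw,vy,wy
∂2: piv[aiy,giv,gvw,gvy,ivw,iwy,vwy] rk=7
∂1c = 0
c vs im∂2: reduces to 0 ⇒ boundary

cycle:yes boundary:yes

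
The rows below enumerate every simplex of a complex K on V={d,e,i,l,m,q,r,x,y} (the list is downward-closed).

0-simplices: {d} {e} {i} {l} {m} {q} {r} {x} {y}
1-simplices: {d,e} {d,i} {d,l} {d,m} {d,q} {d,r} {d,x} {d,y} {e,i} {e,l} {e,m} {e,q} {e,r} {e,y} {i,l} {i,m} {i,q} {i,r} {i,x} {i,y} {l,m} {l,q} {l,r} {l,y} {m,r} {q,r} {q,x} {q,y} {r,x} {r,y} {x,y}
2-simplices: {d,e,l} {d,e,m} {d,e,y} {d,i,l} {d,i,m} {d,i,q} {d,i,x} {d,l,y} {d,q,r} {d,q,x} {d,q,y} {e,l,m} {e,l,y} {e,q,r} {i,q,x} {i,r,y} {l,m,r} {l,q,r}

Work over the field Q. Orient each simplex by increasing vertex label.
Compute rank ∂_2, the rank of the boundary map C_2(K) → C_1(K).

n_0=9 n_1=31 n_2=18  [Q]
∂1: piv[de,di,dl,dm,dq,dr,dx,dy] rk=8  ker:ei,el,em,eq,er,ey,il,im,iq,ir,ix,iy,lm,lq,lr,ly,mr,qr,qx,qy,rx,ry,xy
∂2: piv[del,dem,dey,dil,dim,diq,dix,dly,dqr,dqx,dqy,elm,eqr,iry,lmr,lqr] rk=16  ker:ely,iqx
rk∂_2=16

rank∂_2=16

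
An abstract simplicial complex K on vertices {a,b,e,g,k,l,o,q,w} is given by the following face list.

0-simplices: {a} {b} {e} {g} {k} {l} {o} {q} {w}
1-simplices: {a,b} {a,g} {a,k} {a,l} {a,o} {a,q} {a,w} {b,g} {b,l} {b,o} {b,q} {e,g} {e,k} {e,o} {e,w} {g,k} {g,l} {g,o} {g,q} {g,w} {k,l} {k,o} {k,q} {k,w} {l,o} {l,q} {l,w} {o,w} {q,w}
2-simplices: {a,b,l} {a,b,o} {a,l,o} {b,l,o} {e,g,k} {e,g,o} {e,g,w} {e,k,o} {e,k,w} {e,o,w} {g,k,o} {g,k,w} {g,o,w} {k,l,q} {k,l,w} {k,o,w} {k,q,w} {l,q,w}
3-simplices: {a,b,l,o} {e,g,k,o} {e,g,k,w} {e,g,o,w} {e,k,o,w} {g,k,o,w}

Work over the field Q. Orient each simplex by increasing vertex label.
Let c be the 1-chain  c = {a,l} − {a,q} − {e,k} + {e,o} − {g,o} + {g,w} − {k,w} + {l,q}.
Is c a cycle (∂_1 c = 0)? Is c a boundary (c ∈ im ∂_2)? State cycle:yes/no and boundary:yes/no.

cycle:yes boundary:no

n_0=9 n_1=29 n_2=18 n_3=6  [Q]
∂1: piv[ab,ag,ak,al,ao,aq,aw,eg] rk=8  ker:bg,bl,bo,bq,ek,eo,ew,gk,gl,go,gq,gw,kl,ko,kq,kw,lo,lq,lw,ow,qw
∂2: piv[abl,abo,alo,egk,ego,egw,eko,ekw,eow,klq,klw,kqw] rk=12  ker:blo,gko,gkw,gow,kow,lqw
∂3: piv[ablo,egko,egkw,egow,ekow] rk=5  ker:gkow
∂1c = 0
c vs im∂2: residual ≠ 0 ⇒ not boundary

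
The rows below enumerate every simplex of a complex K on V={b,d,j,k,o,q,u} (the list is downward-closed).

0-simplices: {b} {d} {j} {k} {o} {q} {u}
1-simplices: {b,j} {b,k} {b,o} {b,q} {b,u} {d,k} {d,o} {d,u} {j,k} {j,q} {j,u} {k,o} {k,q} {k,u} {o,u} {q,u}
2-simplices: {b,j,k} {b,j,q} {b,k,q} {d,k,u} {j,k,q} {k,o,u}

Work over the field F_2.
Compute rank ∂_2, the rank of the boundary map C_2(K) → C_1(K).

rank∂_2=5

n_0=7 n_1=16 n_2=6  [Z2]
∂1: piv[bj,bk,bo,bq,bu,dk] rk=6  ker:do,du,jk,jq,ju,ko,kq,ku,ou,qu
∂2: piv[bjk,bjq,bkq,dku,kou] rk=5  ker:jkq
rk∂_2=5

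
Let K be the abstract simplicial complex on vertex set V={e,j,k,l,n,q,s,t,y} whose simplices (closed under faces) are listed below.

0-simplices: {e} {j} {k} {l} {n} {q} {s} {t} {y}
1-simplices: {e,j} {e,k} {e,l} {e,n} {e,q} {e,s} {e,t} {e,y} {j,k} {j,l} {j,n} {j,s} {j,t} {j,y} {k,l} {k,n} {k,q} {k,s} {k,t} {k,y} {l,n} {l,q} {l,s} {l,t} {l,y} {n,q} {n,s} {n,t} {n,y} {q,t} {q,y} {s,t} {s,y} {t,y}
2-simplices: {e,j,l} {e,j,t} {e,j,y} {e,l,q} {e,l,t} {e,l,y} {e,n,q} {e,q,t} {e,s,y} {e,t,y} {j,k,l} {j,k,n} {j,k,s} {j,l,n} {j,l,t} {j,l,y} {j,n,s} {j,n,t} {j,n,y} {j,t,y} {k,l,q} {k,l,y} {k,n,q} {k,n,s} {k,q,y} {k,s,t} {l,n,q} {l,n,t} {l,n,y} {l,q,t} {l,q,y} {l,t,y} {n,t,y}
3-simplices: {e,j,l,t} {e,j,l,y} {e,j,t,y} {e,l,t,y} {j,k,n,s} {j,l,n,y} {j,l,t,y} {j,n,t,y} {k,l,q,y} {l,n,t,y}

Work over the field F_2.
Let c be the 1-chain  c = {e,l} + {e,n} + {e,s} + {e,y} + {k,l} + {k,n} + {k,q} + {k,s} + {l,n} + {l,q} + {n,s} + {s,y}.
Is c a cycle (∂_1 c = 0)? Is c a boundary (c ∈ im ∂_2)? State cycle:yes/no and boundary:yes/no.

n_0=9 n_1=34 n_2=33 n_3=10  [Z2]
∂1: piv[ej,ek,el,en,eq,es,et,ey] rk=8  ker:jk,jl,jn,js,jt,jy,kl,kn,kq,ks,kt,ky,ln,lq,ls,lt,ly,nq,ns,nt,ny,qt,qy,st,sy,ty
∂2: piv[ejl,ejt,ejy,elq,elt,ely,enq,eqt,esy,ety,jkl,jkn,jks,jln,jns,jnt,jny,klq,kly,knq,kqy,kst] rk=22  ker:jlt,jly,jty,kns,lnq,lnt,lny,lqt,lqy,lty,nty
∂3: piv[ejlt,ejly,ejty,elty,jkns,jlny,jnty,klqy,lnty] rk=9  ker:jlty
∂1c = 0
c vs im∂2: reduces to 0 ⇒ boundary

cycle:yes boundary:yes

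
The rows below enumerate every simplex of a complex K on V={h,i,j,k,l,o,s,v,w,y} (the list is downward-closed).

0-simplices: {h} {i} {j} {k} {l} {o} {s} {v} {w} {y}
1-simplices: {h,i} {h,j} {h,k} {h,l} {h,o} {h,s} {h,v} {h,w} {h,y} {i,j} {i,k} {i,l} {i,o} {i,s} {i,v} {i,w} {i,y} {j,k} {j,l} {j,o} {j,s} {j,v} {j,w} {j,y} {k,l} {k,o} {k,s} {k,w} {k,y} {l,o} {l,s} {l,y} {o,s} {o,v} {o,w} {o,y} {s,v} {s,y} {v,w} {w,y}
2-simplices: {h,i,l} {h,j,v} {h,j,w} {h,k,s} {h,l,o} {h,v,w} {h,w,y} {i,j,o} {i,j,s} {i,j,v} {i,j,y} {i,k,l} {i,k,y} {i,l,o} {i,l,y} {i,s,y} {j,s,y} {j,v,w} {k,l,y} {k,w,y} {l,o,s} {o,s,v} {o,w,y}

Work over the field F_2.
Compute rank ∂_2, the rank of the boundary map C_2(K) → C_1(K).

n_0=10 n_1=40 n_2=23  [Z2]
∂1: piv[hi,hj,hk,hl,ho,hs,hv,hw,hy] rk=9  ker:ij,ik,il,io,is,iv,iw,iy,jk,jl,jo,js,jv,jw,jy,kl,ko,ks,kw,ky,lo,ls,ly,os,ov,ow,oy,sv,sy,vw,wy
∂2: piv[hil,hjv,hjw,hks,hlo,hvw,hwy,ijo,ijs,ijv,ijy,ikl,iky,ilo,ily,isy,kwy,los,osv,owy] rk=20  ker:jsy,jvw,kly
rk∂_2=20

rank∂_2=20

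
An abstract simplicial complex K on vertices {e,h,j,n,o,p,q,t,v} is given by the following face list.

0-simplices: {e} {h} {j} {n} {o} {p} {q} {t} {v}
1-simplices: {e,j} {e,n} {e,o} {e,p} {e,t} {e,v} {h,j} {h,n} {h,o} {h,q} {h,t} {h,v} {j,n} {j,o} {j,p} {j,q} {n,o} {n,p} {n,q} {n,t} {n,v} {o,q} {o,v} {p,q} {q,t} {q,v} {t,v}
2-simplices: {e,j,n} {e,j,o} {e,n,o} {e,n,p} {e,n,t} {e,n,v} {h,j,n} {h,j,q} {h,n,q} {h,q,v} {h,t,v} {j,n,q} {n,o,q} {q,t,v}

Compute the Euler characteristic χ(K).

n_0=9 n_1=27 n_2=14
χ=+9−27+14=-4

χ(K)=-4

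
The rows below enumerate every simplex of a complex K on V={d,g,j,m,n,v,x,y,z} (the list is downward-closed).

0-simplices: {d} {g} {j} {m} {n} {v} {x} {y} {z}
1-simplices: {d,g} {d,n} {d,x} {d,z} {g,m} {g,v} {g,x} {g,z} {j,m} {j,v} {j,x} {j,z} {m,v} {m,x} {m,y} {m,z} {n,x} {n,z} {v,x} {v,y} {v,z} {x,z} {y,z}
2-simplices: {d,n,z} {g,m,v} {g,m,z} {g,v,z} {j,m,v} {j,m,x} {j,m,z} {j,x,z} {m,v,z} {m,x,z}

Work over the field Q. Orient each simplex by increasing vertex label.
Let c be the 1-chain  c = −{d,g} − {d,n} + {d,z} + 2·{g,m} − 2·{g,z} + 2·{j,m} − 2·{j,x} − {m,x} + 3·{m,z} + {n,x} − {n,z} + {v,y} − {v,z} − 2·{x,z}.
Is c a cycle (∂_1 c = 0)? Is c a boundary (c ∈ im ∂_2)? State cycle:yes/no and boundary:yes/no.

cycle:no boundary:no

n_0=9 n_1=23 n_2=10  [Q]
∂1: piv[dg,dn,dx,dz,gm,gv,jm,my] rk=8  ker:gx,gz,jv,jx,jz,mv,mx,mz,nx,nz,vx,vy,vz,xz,yz
∂2: piv[dnz,gmv,gmz,gvz,jmv,jmx,jmz,jxz] rk=8  ker:mvz,mxz
∂1c = {d} − {g} + 2·{m} − {n} + {y} − 2·{z}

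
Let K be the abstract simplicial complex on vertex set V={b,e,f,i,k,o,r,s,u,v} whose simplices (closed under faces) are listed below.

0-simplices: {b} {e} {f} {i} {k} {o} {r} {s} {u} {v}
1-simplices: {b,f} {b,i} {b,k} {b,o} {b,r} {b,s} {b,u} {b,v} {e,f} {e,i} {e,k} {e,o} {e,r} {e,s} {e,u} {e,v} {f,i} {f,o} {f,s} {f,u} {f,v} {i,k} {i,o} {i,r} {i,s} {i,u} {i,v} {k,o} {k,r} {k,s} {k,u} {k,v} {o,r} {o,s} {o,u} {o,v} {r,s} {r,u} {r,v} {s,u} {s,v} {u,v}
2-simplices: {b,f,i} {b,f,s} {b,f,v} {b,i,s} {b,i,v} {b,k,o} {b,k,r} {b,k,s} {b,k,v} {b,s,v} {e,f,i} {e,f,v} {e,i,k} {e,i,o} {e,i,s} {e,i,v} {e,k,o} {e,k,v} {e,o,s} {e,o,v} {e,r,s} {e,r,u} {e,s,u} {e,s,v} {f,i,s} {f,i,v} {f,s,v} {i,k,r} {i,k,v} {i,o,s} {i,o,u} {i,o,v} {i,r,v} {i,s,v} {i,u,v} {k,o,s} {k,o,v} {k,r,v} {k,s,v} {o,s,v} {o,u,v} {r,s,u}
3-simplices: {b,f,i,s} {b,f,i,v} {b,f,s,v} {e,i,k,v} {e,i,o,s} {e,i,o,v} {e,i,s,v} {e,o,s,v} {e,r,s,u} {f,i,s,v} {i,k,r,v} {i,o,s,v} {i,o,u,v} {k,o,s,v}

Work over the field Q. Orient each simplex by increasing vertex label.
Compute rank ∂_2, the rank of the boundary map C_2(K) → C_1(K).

rank∂_2=26

n_0=10 n_1=42 n_2=42 n_3=14  [Q]
∂1: piv[bf,bi,bk,bo,br,bs,bu,bv,ef] rk=9  ker:ei,ek,eo,er,es,eu,ev,fi,fo,fs,fu,fv,ik,io,ir,is,iu,iv,ko,kr,ks,ku,kv,or,os,ou,ov,rs,ru,rv,su,sv,uv
∂2: piv[bfi,bfs,bfv,bis,biv,bko,bkr,bks,bkv,bsv,efi,efv,eik,eio,eis,eko,ekv,eos,eov,ers,eru,esu,ikr,iou,irv,iuv] rk=26  ker:eiv,esv,fis,fiv,fsv,ikv,ios,iov,isv,kos,kov,krv,ksv,osv,ouv,rsu
∂3: piv[bfis,bfiv,bfsv,eikv,eios,eiov,eisv,eosv,ersu,fisv,ikrv,iouv,kosv] rk=13  ker:iosv
rk∂_2=26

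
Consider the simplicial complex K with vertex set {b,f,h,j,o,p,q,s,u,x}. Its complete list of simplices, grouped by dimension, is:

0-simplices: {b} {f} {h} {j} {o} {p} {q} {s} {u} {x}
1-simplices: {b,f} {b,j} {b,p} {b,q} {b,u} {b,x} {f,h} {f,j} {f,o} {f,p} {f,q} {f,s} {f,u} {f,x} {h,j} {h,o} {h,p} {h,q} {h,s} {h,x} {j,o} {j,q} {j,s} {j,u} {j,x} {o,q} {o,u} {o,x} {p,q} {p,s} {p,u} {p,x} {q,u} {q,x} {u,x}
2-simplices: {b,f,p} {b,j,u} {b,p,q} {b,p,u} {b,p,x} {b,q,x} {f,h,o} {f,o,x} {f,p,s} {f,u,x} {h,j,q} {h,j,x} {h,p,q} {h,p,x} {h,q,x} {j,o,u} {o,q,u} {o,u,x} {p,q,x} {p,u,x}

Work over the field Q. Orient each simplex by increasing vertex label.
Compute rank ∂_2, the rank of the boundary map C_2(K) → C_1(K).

n_0=10 n_1=35 n_2=20  [Q]
∂1: piv[bf,bj,bp,bq,bu,bx,fh,fo,fs] rk=9  ker:fj,fp,fq,fu,fx,hj,ho,hp,hq,hs,hx,jo,jq,js,ju,jx,oq,ou,ox,pq,ps,pu,px,qu,qx,ux
∂2: piv[bfp,bju,bpq,bpu,bpx,bqx,fho,fox,fps,fux,hjq,hjx,hpq,hpx,jou,oqu,oux,pux] rk=18  ker:hqx,pqx
rk∂_2=18

rank∂_2=18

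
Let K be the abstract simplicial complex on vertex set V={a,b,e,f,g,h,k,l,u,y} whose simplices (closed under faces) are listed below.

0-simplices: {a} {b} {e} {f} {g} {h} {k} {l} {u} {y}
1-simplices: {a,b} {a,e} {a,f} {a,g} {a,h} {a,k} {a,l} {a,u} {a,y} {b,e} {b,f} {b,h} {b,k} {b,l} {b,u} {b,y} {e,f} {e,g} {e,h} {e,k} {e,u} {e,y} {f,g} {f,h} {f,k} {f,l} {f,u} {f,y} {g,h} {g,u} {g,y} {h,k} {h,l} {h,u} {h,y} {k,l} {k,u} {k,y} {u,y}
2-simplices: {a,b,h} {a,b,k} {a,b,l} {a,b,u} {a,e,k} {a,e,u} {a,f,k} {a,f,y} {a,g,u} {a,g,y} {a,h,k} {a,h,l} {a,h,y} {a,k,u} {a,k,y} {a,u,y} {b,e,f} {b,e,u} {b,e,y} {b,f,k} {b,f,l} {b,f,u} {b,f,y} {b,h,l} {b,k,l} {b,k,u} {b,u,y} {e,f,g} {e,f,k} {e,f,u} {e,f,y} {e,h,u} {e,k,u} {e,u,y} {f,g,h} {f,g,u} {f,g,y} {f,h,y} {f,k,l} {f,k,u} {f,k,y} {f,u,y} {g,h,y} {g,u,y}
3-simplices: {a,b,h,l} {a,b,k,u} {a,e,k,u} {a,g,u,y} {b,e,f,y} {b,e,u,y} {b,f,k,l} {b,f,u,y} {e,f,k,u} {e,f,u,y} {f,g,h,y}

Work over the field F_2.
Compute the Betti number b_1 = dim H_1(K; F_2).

n_0=10 n_1=39 n_2=44 n_3=11  [Z2]
∂1: piv[ab,ae,af,ag,ah,ak,al,au,ay] rk=9  ker:be,bf,bh,bk,bl,bu,by,ef,eg,eh,ek,eu,ey,fg,fh,fk,fl,fu,fy,gh,gu,gy,hk,hl,hu,hy,kl,ku,ky,uy
∂2: piv[abh,abk,abl,abu,aek,aeu,afk,afy,agu,agy,ahk,ahl,ahy,aku,aky,auy,bef,beu,bey,bfk,bfl,bfu,bfy,bkl,efg,ehu,fgh,fgu,fhy] rk=29  ker:bhl,bku,buy,efk,efu,efy,eku,euy,fgy,fkl,fku,fky,fuy,ghy,guy
∂3: piv[abhl,abku,aeku,aguy,befy,beuy,bfkl,bfuy,efku,efuy,fghy] rk=11
b_1=(39−9)−29=1

b_1=1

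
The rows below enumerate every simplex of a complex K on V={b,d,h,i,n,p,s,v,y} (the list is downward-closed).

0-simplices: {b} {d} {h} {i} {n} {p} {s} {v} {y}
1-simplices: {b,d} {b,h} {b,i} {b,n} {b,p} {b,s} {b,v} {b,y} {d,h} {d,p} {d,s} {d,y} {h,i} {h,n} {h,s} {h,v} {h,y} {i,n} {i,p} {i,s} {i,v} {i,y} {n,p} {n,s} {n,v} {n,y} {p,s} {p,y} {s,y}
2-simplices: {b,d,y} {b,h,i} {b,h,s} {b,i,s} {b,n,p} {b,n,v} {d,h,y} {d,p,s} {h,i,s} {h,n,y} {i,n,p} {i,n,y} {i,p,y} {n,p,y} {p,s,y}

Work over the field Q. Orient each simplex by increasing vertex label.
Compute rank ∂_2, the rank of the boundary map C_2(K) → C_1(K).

rank∂_2=13

n_0=9 n_1=29 n_2=15  [Q]
∂1: piv[bd,bh,bi,bn,bp,bs,bv,by] rk=8  ker:dh,dp,ds,dy,hi,hn,hs,hv,hy,in,ip,is,iv,iy,np,ns,nv,ny,ps,py,sy
∂2: piv[bdy,bhi,bhs,bis,bnp,bnv,dhy,dps,hny,inp,iny,ipy,psy] rk=13  ker:his,npy
rk∂_2=13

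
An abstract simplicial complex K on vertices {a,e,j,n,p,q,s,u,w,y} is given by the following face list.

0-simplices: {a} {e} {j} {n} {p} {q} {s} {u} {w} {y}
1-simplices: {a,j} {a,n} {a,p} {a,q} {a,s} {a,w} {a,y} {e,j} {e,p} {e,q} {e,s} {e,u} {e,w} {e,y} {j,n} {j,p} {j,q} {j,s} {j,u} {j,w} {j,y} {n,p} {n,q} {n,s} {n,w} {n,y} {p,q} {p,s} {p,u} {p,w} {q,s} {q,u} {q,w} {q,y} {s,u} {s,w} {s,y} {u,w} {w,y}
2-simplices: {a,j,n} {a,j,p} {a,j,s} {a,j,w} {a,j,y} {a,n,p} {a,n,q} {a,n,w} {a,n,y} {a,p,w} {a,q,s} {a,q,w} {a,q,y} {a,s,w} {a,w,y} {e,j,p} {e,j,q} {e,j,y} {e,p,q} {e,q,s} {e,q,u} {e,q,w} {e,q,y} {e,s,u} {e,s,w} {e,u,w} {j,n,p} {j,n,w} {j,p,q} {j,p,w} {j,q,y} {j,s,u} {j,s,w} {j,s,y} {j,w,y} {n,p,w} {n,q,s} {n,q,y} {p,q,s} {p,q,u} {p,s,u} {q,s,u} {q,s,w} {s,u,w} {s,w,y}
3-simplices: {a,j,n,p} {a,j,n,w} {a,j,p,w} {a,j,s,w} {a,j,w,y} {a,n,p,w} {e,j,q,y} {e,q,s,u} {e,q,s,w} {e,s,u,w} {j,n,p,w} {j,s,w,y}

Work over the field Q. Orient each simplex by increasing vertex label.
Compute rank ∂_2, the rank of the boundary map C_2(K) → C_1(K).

rank∂_2=30

n_0=10 n_1=39 n_2=45 n_3=12  [Q]
∂1: piv[aj,an,ap,aq,as,aw,ay,ej,eu] rk=9  ker:ep,eq,es,ew,ey,jn,jp,jq,js,ju,jw,jy,np,nq,ns,nw,ny,pq,ps,pu,pw,qs,qu,qw,qy,su,sw,sy,uw,wy
∂2: piv[ajn,ajp,ajs,ajw,ajy,anp,anq,anw,any,apw,aqs,aqw,aqy,asw,awy,ejp,ejq,ejy,epq,eqs,equ,eqw,eqy,esu,euw,jsu,jsy,nqs,pqs,pqu] rk=30  ker:esw,jnp,jnw,jpq,jpw,jqy,jsw,jwy,npw,nqy,psu,qsu,qsw,suw,swy
∂3: piv[ajnp,ajnw,ajpw,ajsw,ajwy,anpw,ejqy,eqsu,eqsw,esuw,jswy] rk=11  ker:jnpw
rk∂_2=30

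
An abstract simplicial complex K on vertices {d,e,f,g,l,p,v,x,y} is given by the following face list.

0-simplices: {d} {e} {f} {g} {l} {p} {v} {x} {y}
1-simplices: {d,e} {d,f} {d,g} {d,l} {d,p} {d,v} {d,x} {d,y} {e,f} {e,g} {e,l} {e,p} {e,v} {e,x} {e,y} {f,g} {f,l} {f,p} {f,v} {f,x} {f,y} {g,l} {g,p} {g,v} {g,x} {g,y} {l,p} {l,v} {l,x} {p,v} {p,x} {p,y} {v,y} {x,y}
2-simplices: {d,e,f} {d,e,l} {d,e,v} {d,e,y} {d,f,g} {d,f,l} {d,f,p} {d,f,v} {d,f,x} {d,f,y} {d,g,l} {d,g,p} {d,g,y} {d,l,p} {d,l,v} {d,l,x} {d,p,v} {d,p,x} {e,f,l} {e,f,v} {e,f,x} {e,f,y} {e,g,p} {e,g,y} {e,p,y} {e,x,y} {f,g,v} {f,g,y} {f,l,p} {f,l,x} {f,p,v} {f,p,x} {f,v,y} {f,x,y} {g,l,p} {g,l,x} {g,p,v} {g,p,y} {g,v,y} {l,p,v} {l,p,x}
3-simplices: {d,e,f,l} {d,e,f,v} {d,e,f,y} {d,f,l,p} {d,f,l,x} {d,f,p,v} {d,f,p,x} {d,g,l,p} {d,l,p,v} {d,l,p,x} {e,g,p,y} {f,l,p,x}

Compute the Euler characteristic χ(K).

n_0=9 n_1=34 n_2=41 n_3=12
χ=+9−34+41−12=4

χ(K)=4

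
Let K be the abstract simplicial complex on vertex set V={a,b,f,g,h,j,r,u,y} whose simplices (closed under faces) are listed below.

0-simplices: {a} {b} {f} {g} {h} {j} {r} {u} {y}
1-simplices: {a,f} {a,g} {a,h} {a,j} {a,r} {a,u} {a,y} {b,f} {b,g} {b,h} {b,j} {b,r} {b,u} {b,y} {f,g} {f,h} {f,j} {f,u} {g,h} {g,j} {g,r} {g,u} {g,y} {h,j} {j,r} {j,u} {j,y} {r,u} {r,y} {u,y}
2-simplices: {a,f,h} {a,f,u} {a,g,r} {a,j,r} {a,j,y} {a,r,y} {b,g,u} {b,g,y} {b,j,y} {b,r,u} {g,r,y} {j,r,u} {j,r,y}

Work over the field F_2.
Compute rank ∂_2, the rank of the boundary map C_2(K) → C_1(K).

rank∂_2=12

n_0=9 n_1=30 n_2=13  [Z2]
∂1: piv[af,ag,ah,aj,ar,au,ay,bf] rk=8  ker:bg,bh,bj,br,bu,by,fg,fh,fj,fu,gh,gj,gr,gu,gy,hj,jr,ju,jy,ru,ry,uy
∂2: piv[afh,afu,agr,ajr,ajy,ary,bgu,bgy,bjy,bru,gry,jru] rk=12  ker:jry
rk∂_2=12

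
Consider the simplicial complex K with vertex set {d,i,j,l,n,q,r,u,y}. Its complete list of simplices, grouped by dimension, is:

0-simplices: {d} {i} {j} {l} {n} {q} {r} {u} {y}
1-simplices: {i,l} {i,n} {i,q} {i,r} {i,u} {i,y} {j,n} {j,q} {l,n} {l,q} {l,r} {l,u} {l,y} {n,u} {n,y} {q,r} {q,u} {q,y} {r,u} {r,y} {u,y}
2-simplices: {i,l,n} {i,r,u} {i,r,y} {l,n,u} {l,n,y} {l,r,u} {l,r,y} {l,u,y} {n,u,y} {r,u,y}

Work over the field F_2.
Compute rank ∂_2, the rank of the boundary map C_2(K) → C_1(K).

n_0=9 n_1=21 n_2=10  [Z2]
∂1: piv[il,in,iq,ir,iu,iy,jn] rk=7  ker:jq,ln,lq,lr,lu,ly,nu,ny,qr,qu,qy,ru,ry,uy
∂2: piv[iln,iru,iry,lnu,lny,lru,lry,luy] rk=8  ker:nuy,ruy
rk∂_2=8

rank∂_2=8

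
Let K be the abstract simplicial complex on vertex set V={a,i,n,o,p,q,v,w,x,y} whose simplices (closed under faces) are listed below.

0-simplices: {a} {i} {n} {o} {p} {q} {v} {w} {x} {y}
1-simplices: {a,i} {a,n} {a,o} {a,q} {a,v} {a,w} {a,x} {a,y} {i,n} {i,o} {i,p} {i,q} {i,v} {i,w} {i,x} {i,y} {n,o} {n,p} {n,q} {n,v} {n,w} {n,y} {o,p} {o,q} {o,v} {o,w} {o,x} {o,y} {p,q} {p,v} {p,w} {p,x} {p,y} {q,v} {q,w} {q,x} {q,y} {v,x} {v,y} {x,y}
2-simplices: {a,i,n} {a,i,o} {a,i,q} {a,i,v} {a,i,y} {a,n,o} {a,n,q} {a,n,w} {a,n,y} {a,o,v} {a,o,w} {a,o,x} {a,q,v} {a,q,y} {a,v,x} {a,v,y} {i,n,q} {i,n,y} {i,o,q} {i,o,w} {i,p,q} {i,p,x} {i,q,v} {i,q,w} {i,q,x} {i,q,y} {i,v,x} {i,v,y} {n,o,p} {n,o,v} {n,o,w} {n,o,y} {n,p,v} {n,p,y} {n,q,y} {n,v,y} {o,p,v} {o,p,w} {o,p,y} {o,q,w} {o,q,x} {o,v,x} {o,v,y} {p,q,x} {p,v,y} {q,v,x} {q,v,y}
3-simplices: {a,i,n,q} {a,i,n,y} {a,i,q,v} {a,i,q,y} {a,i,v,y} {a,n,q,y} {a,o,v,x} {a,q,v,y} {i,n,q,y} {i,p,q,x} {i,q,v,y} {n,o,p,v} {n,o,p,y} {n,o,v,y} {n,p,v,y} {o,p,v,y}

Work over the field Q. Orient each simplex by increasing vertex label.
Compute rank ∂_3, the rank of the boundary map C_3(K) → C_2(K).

rank∂_3=13

n_0=10 n_1=40 n_2=47 n_3=16  [Q]
∂1: piv[ai,an,ao,aq,av,aw,ax,ay,ip] rk=9  ker:in,io,iq,iv,iw,ix,iy,no,np,nq,nv,nw,ny,op,oq,ov,ow,ox,oy,pq,pv,pw,px,py,qv,qw,qx,qy,vx,vy,xy
∂2: piv[ain,aio,aiq,aiv,aiy,ano,anq,anw,any,aov,aow,aox,aqv,aqy,avx,avy,ioq,iow,ipq,ipx,iqw,iqx,ivx,nop,nov,noy,npv,npy,opw] rk=29  ker:inq,iny,iqv,iqy,ivy,now,nqy,nvy,opv,opy,oqw,oqx,ovx,ovy,pqx,pvy,qvx,qvy
∂3: piv[ainq,ainy,aiqv,aiqy,aivy,anqy,aovx,aqvy,ipqx,nopv,nopy,novy,npvy] rk=13  ker:inqy,iqvy,opvy
rk∂_3=13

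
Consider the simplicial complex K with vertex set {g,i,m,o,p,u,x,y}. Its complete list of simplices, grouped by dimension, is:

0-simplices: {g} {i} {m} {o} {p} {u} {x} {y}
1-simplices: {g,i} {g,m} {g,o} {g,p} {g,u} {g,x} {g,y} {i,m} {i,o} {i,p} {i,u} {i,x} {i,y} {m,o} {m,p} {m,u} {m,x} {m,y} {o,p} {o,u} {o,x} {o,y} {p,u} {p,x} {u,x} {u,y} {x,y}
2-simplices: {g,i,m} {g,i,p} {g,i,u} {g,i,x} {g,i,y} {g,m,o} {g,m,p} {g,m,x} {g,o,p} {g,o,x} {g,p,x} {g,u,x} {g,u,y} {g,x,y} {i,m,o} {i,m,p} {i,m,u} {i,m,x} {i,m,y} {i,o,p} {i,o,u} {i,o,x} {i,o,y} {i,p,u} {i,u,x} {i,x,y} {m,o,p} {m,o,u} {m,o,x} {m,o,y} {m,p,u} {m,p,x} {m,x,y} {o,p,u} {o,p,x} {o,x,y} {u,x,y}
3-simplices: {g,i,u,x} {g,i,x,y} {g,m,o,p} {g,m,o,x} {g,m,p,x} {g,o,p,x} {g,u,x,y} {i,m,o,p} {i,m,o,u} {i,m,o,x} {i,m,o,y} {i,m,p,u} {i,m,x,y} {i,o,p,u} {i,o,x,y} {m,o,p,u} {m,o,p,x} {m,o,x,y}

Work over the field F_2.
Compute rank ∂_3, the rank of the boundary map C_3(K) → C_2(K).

rank∂_3=15

n_0=8 n_1=27 n_2=37 n_3=18  [Z2]
∂1: piv[gi,gm,go,gp,gu,gx,gy] rk=7  ker:im,io,ip,iu,ix,iy,mo,mp,mu,mx,my,op,ou,ox,oy,pu,px,ux,uy,xy
∂2: piv[gim,gip,giu,gix,giy,gmo,gmp,gmx,gop,gox,gpx,gux,guy,gxy,imo,imu,imy,iou,ioy,ipu] rk=20  ker:imp,imx,iop,iox,iux,ixy,mop,mou,mox,moy,mpu,mpx,mxy,opu,opx,oxy,uxy
∂3: piv[giux,gixy,gmop,gmox,gmpx,gopx,guxy,imop,imou,imox,imoy,impu,imxy,iopu,ioxy] rk=15  ker:mopu,mopx,moxy
rk∂_3=15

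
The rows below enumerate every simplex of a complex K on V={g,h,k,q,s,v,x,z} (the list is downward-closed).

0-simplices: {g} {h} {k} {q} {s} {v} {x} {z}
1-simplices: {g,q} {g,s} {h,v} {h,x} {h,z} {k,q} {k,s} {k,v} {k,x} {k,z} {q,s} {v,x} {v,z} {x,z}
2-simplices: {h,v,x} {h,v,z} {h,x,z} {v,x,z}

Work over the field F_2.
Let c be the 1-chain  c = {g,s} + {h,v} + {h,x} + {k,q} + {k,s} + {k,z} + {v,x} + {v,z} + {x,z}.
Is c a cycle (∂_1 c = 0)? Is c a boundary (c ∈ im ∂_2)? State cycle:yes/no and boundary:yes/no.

n_0=8 n_1=14 n_2=4  [Z2]
∂1: piv[gq,gs,hv,hx,hz,kq,kv] rk=7  ker:ks,kx,kz,qs,vx,vz,xz
∂2: piv[hvx,hvz,hxz] rk=3  ker:vxz
∂1c = {g} + {k} + {q} + {v} + {x} + {z}

cycle:no boundary:no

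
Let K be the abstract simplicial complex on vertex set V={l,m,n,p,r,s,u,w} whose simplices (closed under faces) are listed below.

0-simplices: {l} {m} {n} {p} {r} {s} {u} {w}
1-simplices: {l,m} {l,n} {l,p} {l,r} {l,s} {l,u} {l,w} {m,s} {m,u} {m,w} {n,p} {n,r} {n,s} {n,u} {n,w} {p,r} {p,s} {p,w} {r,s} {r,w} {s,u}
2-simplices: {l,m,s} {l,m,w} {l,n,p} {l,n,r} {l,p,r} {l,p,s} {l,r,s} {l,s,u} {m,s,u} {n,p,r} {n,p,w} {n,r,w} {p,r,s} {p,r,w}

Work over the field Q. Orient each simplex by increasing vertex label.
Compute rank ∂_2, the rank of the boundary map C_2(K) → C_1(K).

rank∂_2=11

n_0=8 n_1=21 n_2=14  [Q]
∂1: piv[lm,ln,lp,lr,ls,lu,lw] rk=7  ker:ms,mu,mw,np,nr,ns,nu,nw,pr,ps,pw,rs,rw,su
∂2: piv[lms,lmw,lnp,lnr,lpr,lps,lrs,lsu,msu,npw,nrw] rk=11  ker:npr,prs,prw
rk∂_2=11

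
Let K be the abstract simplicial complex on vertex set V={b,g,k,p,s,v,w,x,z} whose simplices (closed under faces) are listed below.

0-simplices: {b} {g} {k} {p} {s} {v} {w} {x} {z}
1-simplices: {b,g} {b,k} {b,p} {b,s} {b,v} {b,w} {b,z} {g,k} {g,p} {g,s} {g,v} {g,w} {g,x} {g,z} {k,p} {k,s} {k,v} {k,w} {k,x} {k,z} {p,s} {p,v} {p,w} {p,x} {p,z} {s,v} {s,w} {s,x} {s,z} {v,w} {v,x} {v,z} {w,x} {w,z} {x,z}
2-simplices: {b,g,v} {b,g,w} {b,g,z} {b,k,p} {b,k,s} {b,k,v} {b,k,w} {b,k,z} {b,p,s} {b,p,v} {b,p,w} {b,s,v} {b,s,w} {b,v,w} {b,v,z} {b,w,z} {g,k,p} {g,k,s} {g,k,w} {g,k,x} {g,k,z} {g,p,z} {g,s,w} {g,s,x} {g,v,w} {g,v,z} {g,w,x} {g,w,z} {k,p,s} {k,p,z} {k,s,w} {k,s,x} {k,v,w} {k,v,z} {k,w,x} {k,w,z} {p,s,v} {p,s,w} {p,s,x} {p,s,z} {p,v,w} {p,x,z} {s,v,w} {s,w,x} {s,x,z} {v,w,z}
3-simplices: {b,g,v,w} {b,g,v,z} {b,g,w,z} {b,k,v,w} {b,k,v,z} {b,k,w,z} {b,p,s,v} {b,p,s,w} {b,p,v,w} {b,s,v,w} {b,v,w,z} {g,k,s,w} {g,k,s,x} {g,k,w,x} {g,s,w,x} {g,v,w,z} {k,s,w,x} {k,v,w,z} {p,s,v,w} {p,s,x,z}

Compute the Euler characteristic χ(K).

n_0=9 n_1=35 n_2=46 n_3=20
χ=+9−35+46−20=0

χ(K)=0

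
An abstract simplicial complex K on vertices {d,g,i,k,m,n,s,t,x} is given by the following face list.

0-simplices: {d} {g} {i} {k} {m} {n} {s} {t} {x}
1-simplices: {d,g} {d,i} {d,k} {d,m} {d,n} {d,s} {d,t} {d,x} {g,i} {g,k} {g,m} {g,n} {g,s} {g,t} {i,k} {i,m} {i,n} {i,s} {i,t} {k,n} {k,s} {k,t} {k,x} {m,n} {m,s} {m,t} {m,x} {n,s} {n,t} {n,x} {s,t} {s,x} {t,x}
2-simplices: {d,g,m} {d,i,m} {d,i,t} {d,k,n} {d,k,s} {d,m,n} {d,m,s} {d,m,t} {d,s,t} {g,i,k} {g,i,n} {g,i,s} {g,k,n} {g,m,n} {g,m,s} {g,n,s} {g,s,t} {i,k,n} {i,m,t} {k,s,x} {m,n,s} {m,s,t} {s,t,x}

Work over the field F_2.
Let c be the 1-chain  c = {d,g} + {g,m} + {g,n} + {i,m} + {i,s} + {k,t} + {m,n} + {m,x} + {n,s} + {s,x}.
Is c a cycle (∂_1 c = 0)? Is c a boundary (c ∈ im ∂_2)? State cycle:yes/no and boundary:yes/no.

cycle:no boundary:no

n_0=9 n_1=33 n_2=23  [Z2]
∂1: piv[dg,di,dk,dm,dn,ds,dt,dx] rk=8  ker:gi,gk,gm,gn,gs,gt,ik,im,in,is,it,kn,ks,kt,kx,mn,ms,mt,mx,ns,nt,nx,st,sx,tx
∂2: piv[dgm,dim,dit,dkn,dks,dmn,dms,dmt,dst,gik,gin,gis,gkn,gmn,gms,gns,gst,ksx,stx] rk=19  ker:ikn,imt,mns,mst
∂1c = {d} + {g} + {k} + {n} + {s} + {t}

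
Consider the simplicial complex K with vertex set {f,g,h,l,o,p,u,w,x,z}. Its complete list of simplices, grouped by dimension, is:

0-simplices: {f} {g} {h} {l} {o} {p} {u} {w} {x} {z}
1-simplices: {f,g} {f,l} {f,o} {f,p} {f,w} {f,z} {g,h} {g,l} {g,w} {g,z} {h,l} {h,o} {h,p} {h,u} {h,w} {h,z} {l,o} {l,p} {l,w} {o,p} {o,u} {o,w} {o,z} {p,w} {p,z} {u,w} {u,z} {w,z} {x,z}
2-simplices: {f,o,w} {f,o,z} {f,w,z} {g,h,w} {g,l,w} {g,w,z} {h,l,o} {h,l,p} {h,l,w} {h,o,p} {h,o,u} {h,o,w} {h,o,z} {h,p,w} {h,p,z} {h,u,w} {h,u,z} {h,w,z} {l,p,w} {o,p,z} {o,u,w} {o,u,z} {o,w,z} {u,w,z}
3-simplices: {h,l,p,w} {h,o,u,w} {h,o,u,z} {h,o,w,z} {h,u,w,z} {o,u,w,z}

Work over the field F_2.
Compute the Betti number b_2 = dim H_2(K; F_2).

b_2=2

n_0=10 n_1=29 n_2=24 n_3=6  [Z2]
∂1: piv[fg,fl,fo,fp,fw,fz,gh,hu,xz] rk=9  ker:gl,gw,gz,hl,ho,hp,hw,hz,lo,lp,lw,op,ou,ow,oz,pw,pz,uw,uz,wz
∂2: piv[fow,foz,fwz,ghw,glw,gwz,hlo,hlp,hlw,hop,hou,how,hoz,hpw,hpz,huw,huz] rk=17  ker:hwz,lpw,opz,ouw,ouz,owz,uwz
∂3: piv[hlpw,houw,houz,howz,huwz] rk=5  ker:ouwz
b_2=(24−17)−5=2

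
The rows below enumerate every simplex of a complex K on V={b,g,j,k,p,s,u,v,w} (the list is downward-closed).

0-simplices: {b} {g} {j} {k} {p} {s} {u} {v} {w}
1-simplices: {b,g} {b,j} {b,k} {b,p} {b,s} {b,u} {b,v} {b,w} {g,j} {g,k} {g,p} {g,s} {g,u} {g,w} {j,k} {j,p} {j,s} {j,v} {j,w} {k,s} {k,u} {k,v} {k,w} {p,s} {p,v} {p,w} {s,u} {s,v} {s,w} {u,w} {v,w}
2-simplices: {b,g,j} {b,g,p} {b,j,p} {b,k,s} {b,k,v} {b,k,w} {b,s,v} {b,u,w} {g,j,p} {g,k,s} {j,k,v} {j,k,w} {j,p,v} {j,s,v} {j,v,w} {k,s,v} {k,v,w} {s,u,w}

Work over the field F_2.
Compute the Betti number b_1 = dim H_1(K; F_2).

b_1=8

n_0=9 n_1=31 n_2=18  [Z2]
∂1: piv[bg,bj,bk,bp,bs,bu,bv,bw] rk=8  ker:gj,gk,gp,gs,gu,gw,jk,jp,js,jv,jw,ks,ku,kv,kw,ps,pv,pw,su,sv,sw,uw,vw
∂2: piv[bgj,bgp,bjp,bks,bkv,bkw,bsv,buw,gks,jkv,jkw,jpv,jsv,jvw,suw] rk=15  ker:gjp,ksv,kvw
b_1=(31−8)−15=8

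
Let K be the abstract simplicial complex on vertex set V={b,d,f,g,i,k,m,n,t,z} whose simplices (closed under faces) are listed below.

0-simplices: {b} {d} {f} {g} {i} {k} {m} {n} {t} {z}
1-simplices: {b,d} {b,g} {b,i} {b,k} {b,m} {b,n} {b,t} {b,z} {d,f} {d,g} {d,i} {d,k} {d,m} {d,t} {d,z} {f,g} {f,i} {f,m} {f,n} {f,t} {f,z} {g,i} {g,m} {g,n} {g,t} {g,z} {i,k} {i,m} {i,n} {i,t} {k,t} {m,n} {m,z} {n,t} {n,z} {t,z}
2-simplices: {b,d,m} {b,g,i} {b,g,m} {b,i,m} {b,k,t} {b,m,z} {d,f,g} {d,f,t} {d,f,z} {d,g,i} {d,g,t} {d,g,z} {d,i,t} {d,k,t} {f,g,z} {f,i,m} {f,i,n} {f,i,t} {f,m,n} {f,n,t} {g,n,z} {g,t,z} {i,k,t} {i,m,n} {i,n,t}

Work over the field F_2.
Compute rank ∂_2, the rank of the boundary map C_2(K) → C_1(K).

n_0=10 n_1=36 n_2=25  [Z2]
∂1: piv[bd,bg,bi,bk,bm,bn,bt,bz,df] rk=9  ker:dg,di,dk,dm,dt,dz,fg,fi,fm,fn,ft,fz,gi,gm,gn,gt,gz,ik,im,in,it,kt,mn,mz,nt,nz,tz
∂2: piv[bdm,bgi,bgm,bim,bkt,bmz,dfg,dft,dfz,dgi,dgt,dgz,dit,dkt,fim,fin,fit,fmn,fnt,gnz,gtz,ikt] rk=22  ker:fgz,imn,int
rk∂_2=22

rank∂_2=22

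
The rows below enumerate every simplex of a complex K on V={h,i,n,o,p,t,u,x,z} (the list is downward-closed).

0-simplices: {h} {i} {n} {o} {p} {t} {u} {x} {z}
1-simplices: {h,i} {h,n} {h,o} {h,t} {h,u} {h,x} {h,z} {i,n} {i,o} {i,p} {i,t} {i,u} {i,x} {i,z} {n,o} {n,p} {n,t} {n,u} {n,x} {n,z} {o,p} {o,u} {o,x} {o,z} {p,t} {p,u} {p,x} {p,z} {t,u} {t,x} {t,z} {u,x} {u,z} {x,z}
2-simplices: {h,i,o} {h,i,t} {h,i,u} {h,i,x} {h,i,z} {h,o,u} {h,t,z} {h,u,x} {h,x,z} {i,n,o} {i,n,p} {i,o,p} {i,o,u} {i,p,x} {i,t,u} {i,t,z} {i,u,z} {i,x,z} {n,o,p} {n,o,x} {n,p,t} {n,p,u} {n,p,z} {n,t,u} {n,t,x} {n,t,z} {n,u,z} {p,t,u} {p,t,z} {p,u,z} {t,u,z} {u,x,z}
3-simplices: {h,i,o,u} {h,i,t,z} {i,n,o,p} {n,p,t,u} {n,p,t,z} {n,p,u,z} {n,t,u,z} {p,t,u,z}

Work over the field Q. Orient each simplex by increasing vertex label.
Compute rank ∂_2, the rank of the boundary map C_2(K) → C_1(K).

n_0=9 n_1=34 n_2=32 n_3=8  [Q]
∂1: piv[hi,hn,ho,ht,hu,hx,hz,ip] rk=8  ker:in,io,it,iu,ix,iz,no,np,nt,nu,nx,nz,op,ou,ox,oz,pt,pu,px,pz,tu,tx,tz,ux,uz,xz
∂2: piv[hio,hit,hiu,hix,hiz,hou,htz,hux,hxz,ino,inp,iop,ipx,itu,iuz,nox,npt,npu,npz,ntu,ntx,ntz] rk=22  ker:iou,itz,ixz,nop,nuz,ptu,ptz,puz,tuz,uxz
∂3: piv[hiou,hitz,inop,nptu,nptz,npuz,ntuz] rk=7  ker:ptuz
rk∂_2=22

rank∂_2=22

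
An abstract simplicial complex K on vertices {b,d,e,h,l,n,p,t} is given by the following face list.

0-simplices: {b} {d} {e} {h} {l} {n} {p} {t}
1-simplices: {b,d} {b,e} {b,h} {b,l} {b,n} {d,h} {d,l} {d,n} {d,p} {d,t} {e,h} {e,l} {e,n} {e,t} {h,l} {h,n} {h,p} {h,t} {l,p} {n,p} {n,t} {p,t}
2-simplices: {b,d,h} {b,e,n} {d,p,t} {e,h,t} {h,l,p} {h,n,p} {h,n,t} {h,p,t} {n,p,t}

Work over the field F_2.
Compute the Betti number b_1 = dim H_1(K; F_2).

n_0=8 n_1=22 n_2=9  [Z2]
∂1: piv[bd,be,bh,bl,bn,dp,dt] rk=7  ker:dh,dl,dn,eh,el,en,et,hl,hn,hp,ht,lp,np,nt,pt
∂2: piv[bdh,ben,dpt,eht,hlp,hnp,hnt,hpt] rk=8  ker:npt
b_1=(22−7)−8=7

b_1=7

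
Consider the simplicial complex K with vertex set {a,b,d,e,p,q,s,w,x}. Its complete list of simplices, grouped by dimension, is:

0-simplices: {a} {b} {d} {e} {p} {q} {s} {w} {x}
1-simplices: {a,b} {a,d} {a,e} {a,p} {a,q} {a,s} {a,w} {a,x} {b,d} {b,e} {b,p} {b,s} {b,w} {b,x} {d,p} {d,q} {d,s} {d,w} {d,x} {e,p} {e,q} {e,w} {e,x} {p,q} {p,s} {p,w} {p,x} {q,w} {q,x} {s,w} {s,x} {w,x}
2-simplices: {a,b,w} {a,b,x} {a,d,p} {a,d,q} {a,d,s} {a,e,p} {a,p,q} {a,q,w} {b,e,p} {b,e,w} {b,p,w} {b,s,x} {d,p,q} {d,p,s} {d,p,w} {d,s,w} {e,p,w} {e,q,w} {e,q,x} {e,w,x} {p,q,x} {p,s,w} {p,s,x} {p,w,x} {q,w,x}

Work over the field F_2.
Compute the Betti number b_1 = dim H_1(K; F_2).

n_0=9 n_1=32 n_2=25  [Z2]
∂1: piv[ab,ad,ae,ap,aq,as,aw,ax] rk=8  ker:bd,be,bp,bs,bw,bx,dp,dq,ds,dw,dx,ep,eq,ew,ex,pq,ps,pw,px,qw,qx,sw,sx,wx
∂2: piv[abw,abx,adp,adq,ads,aep,apq,aqw,bep,bew,bpw,bsx,dps,dpw,dsw,eqw,eqx,ewx,pqx,psx,pwx] rk=21  ker:dpq,epw,psw,qwx
b_1=(32−8)−21=3

b_1=3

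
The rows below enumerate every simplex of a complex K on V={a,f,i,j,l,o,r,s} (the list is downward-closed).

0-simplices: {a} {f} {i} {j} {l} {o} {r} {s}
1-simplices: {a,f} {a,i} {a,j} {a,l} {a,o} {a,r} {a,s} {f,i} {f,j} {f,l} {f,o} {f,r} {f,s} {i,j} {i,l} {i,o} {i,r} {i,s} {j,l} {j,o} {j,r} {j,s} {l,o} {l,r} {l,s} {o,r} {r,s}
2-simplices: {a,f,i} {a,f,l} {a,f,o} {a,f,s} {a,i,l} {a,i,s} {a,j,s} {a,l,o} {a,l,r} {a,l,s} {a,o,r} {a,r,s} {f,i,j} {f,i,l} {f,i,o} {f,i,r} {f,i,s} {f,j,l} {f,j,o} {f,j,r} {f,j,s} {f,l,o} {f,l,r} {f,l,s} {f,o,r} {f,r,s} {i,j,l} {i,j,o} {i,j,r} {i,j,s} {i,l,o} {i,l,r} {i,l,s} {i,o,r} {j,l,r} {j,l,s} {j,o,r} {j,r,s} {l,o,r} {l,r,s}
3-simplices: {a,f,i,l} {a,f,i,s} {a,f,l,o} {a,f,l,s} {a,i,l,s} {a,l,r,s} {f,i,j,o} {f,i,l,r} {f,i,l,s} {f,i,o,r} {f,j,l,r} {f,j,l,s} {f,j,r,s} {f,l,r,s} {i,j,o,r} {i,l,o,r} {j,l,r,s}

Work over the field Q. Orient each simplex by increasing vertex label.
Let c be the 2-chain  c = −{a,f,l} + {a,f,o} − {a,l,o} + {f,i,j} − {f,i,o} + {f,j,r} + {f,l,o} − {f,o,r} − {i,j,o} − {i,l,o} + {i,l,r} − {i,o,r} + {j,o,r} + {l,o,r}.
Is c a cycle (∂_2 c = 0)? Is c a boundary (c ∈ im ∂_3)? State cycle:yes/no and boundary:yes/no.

n_0=8 n_1=27 n_2=40 n_3=17  [Q]
∂1: piv[af,ai,aj,al,ao,ar,as] rk=7  ker:fi,fj,fl,fo,fr,fs,ij,il,io,ir,is,jl,jo,jr,js,lo,lr,ls,or,rs
∂2: piv[afi,afl,afo,afs,ail,ais,ajs,alo,alr,als,aor,ars,fij,fio,fir,fjl,fjo,fjr,fjs,flr] rk=20  ker:fil,fis,flo,fls,for,frs,ijl,ijo,ijr,ijs,ilo,ilr,ils,ior,jlr,jls,jor,jrs,lor,lrs
∂3: piv[afil,afis,aflo,afls,ails,alrs,fijo,filr,fior,fjlr,fjls,fjrs,flrs,ijor,ilor] rk=15  ker:fils,jlrs
∂2c = 0
c vs im∂3: residual ≠ 0 ⇒ not boundary

cycle:yes boundary:no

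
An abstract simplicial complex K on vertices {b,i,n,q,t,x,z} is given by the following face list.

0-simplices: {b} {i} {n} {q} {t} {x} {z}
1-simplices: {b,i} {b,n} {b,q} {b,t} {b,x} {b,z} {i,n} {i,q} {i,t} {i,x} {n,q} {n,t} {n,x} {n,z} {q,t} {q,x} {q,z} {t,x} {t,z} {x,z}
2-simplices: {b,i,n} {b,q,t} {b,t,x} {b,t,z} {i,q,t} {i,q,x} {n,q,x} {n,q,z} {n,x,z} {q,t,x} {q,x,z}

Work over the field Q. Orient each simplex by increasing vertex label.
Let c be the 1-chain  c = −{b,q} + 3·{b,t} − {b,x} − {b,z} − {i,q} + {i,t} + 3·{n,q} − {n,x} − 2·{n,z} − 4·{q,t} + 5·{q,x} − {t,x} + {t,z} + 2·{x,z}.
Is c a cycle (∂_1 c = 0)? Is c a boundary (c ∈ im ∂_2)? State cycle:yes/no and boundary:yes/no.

n_0=7 n_1=20 n_2=11  [Q]
∂1: piv[bi,bn,bq,bt,bx,bz] rk=6  ker:in,iq,it,ix,nq,nt,nx,nz,qt,qx,qz,tx,tz,xz
∂2: piv[bin,bqt,btx,btz,iqt,iqx,nqx,nqz,nxz,qtx] rk=10  ker:qxz
∂1c = 0
c vs im∂2: reduces to 0 ⇒ boundary

cycle:yes boundary:yes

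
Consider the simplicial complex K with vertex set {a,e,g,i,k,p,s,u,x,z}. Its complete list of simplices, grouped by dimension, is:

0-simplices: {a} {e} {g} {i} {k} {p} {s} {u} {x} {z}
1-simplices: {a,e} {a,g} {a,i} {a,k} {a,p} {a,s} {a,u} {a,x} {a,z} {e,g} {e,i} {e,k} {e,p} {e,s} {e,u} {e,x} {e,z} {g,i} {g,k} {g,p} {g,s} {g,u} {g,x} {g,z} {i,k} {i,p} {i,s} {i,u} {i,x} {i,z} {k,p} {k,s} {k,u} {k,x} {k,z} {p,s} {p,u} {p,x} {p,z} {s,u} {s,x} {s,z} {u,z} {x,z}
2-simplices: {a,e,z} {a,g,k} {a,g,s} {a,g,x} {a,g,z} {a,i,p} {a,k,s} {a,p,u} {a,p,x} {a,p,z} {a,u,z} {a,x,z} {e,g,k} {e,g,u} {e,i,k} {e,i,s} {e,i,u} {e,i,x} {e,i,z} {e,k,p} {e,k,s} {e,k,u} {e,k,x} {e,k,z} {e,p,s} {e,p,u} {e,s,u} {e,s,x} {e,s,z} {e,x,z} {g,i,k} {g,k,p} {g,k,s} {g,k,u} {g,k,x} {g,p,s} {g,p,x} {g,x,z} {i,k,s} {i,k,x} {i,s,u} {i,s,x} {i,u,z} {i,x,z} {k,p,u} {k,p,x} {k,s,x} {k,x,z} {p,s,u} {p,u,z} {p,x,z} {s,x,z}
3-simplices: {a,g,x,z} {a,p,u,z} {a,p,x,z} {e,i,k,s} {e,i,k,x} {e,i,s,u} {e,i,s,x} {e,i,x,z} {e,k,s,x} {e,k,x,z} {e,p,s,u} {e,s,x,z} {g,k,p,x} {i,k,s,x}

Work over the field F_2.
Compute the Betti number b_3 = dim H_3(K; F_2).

n_0=10 n_1=44 n_2=52 n_3=14  [Z2]
∂1: piv[ae,ag,ai,ak,ap,as,au,ax,az] rk=9  ker:eg,ei,ek,ep,es,eu,ex,ez,gi,gk,gp,gs,gu,gx,gz,ik,ip,is,iu,ix,iz,kp,ks,ku,kx,kz,ps,pu,px,pz,su,sx,sz,uz,xz
∂2: piv[aez,agk,ags,agx,agz,aip,aks,apu,apx,apz,auz,axz,egk,egu,eik,eis,eiu,eix,eiz,ekp,eks,eku,ekx,ekz,eps,epu,esu,esx,esz,exz,gik,gkp,gkx,gpx] rk=34  ker:gks,gku,gps,gxz,iks,ikx,isu,isx,iuz,ixz,kpu,kpx,ksx,kxz,psu,puz,pxz,sxz
∂3: piv[agxz,apuz,apxz,eiks,eikx,eisu,eisx,eixz,eksx,ekxz,epsu,esxz,gkpx] rk=13  ker:iksx
b_3=(14−13)−0=1

b_3=1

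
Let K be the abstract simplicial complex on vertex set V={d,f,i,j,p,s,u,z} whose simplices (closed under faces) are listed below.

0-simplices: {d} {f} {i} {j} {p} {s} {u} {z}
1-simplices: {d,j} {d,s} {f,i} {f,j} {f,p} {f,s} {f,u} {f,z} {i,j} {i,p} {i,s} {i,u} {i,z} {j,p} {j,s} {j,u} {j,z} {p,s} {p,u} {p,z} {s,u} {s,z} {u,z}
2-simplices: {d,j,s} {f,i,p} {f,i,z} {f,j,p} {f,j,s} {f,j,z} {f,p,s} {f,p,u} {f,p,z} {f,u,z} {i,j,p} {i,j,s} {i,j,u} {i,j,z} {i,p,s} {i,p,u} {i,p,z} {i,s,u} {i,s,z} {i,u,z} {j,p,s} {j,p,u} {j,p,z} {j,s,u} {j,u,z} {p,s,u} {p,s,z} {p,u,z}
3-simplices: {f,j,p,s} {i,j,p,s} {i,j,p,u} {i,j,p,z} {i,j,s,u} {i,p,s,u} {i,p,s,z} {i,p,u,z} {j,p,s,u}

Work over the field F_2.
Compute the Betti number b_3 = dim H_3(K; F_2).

b_3=1

n_0=8 n_1=23 n_2=28 n_3=9  [Z2]
∂1: piv[dj,ds,fi,fj,fp,fu,fz] rk=7  ker:fs,ij,ip,is,iu,iz,jp,js,ju,jz,ps,pu,pz,su,sz,uz
∂2: piv[djs,fip,fiz,fjp,fjs,fjz,fps,fpu,fpz,fuz,ijp,ijs,iju,ipu,isu,isz] rk=16  ker:ijz,ips,ipz,iuz,jps,jpu,jpz,jsu,juz,psu,psz,puz
∂3: piv[fjps,ijps,ijpu,ijpz,ijsu,ipsu,ipsz,ipuz] rk=8  ker:jpsu
b_3=(9−8)−0=1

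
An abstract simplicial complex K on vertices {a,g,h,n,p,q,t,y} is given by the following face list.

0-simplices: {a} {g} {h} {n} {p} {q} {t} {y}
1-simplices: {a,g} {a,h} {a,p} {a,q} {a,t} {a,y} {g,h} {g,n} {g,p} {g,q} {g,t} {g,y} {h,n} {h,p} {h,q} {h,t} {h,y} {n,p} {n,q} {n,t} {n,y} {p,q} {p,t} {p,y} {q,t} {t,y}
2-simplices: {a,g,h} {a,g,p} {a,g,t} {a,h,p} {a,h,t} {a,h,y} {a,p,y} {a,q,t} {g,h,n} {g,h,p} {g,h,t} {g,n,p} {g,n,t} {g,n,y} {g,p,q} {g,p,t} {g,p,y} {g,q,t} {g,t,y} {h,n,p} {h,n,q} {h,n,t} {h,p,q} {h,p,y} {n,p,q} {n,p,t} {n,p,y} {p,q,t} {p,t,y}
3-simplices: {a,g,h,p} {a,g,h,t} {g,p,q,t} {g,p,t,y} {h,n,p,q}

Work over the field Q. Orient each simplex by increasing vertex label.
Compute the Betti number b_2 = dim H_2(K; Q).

b_2=5

n_0=8 n_1=26 n_2=29 n_3=5  [Q]
∂1: piv[ag,ah,ap,aq,at,ay,gn] rk=7  ker:gh,gp,gq,gt,gy,hn,hp,hq,ht,hy,np,nq,nt,ny,pq,pt,py,qt,ty
∂2: piv[agh,agp,agt,ahp,aht,ahy,apy,aqt,ghn,gnp,gnt,gny,gpq,gpt,gpy,gqt,gty,hnq,hpq] rk=19  ker:ghp,ght,hnp,hnt,hpy,npq,npt,npy,pqt,pty
∂3: piv[aghp,aght,gpqt,gpty,hnpq] rk=5
b_2=(29−19)−5=5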